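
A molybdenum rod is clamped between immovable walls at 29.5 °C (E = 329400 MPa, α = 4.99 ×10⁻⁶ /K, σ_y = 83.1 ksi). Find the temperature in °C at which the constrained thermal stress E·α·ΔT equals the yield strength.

E = 329400 MPa = 329.4 GPa.
σ_y = 83.1 ksi = 573.0 MPa.
E·α·ΔT = 573.0 MPa ⇒ ΔT = 573.0 / (329.4×10³ × 4.99×10⁻⁶) = 348.6 K.
T = 29.5 + 348.6 = 378.1 °C.

378 °C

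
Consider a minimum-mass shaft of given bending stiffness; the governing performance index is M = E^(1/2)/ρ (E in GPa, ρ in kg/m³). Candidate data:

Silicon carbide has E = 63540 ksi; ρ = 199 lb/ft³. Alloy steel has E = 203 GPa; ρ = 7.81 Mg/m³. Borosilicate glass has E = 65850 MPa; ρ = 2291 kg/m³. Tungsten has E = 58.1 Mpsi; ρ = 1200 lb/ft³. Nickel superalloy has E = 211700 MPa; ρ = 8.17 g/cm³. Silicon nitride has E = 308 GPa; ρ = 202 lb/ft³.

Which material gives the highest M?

silicon carbide

Putting every candidate on a common basis:
  silicon carbide: E = 438.1 GPa, ρ = 3188 kg/m³
  alloy steel: E = 203.0 GPa, ρ = 7810 kg/m³
  borosilicate glass: E = 65.85 GPa, ρ = 2291 kg/m³
  tungsten: E = 400.6 GPa, ρ = 19220 kg/m³
  nickel superalloy: E = 211.7 GPa, ρ = 8170 kg/m³
  silicon nitride: E = 308.0 GPa, ρ = 3236 kg/m³
  silicon carbide: M = 6.57×10⁻³
  silicon nitride: M = 5.42×10⁻³
  borosilicate glass: M = 3.54×10⁻³
  alloy steel: M = 1.82×10⁻³
  nickel superalloy: M = 1.78×10⁻³
  tungsten: M = 1.04×10⁻³
Silicon carbide ranks first.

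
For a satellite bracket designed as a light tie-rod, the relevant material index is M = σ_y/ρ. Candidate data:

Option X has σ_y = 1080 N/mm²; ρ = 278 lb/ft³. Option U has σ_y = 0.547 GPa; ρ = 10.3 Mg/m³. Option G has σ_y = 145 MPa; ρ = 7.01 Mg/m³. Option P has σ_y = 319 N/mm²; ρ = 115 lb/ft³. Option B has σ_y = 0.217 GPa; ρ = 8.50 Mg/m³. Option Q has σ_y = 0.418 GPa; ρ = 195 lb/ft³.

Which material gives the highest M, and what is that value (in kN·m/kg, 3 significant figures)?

Convert each candidate to consistent units, then evaluate M:
  option X: σ_y = 1080 MPa, ρ = 4453 kg/m³
  option U: σ_y = 547.0 MPa, ρ = 10300 kg/m³
  option G: σ_y = 145.0 MPa, ρ = 7010 kg/m³
  option P: σ_y = 319.0 MPa, ρ = 1842 kg/m³
  option B: σ_y = 217.0 MPa, ρ = 8500 kg/m³
  option Q: σ_y = 418.0 MPa, ρ = 3124 kg/m³
  option X: M = 243 kN·m/kg
  option P: M = 173 kN·m/kg
  option Q: M = 134 kN·m/kg
  option U: M = 53.1 kN·m/kg
  option B: M = 25.5 kN·m/kg
  option G: M = 20.7 kN·m/kg
Option X has the largest M.

option X, M = 243 kN·m/kg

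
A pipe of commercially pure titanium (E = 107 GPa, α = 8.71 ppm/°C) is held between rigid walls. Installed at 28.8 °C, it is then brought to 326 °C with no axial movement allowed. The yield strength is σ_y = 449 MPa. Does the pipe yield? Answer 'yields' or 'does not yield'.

does not yield

ΔT = 297.2 K. Constrained thermal stress σ = E·α·ΔT = 107.0×10³ MPa × 8.71×10⁻⁶ × 297.2 = 277 MPa (compressive).
Compare to σ_y = 449 MPa: σ < σ_y, so it does not yield.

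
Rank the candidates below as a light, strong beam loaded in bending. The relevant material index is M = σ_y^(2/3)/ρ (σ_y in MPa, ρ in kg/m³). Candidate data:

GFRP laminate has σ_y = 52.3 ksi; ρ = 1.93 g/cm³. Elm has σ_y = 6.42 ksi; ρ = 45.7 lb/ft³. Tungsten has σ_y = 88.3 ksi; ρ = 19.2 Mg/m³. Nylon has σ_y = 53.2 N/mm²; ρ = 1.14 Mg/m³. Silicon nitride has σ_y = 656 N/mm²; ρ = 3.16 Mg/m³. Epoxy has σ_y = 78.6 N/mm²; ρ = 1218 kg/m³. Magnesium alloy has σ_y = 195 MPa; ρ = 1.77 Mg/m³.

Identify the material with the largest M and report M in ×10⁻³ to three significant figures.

In SI units:
  GFRP laminate: σ_y = 360.6 MPa, ρ = 1930 kg/m³
  elm: σ_y = 44.26 MPa, ρ = 732.0 kg/m³
  tungsten: σ_y = 608.8 MPa, ρ = 19200 kg/m³
  nylon: σ_y = 53.20 MPa, ρ = 1140 kg/m³
  silicon nitride: σ_y = 656.0 MPa, ρ = 3160 kg/m³
  epoxy: σ_y = 78.60 MPa, ρ = 1218 kg/m³
  magnesium alloy: σ_y = 195.0 MPa, ρ = 1770 kg/m³
  GFRP laminate: M = 26.2×10⁻³
  silicon nitride: M = 23.9×10⁻³
  magnesium alloy: M = 19.0×10⁻³
  elm: M = 17.1×10⁻³
  epoxy: M = 15.1×10⁻³
  nylon: M = 12.4×10⁻³
  tungsten: M = 3.74×10⁻³
The maximum is for GFRP laminate.

GFRP laminate, M = 26.2×10⁻³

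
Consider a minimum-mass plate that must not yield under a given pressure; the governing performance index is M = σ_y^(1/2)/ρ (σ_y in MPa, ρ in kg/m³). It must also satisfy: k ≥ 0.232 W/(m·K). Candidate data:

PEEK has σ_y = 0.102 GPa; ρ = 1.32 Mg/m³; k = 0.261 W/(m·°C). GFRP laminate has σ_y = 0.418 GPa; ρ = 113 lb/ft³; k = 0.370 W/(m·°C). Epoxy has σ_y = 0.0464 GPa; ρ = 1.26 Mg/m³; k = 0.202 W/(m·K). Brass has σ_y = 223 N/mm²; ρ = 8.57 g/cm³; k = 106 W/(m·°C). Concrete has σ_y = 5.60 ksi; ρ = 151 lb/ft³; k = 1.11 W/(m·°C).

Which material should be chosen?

Screen on constraints: k ≥ 0.232 W/(m·K). Survivors: PEEK, GFRP laminate, brass, concrete.
After converting to SI:
  PEEK: σ_y = 102.0 MPa, ρ = 1320 kg/m³
  GFRP laminate: σ_y = 418.0 MPa, ρ = 1810 kg/m³
  brass: σ_y = 223.0 MPa, ρ = 8570 kg/m³
  concrete: σ_y = 38.61 MPa, ρ = 2419 kg/m³
  GFRP laminate: M = 11.3×10⁻³
  PEEK: M = 7.65×10⁻³
  concrete: M = 2.57×10⁻³
  brass: M = 1.74×10⁻³
Highest index: GFRP laminate.

GFRP laminate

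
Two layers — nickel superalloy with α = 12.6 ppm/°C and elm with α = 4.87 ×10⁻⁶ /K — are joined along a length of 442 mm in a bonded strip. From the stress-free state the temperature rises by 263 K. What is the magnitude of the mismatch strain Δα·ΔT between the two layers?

Δα = |12.6 − 4.87|×10⁻⁶/K = 7.73×10⁻⁶/K.
Mismatch strain = Δα·ΔT = 7.73×10⁻⁶ × 263.0 = 2.03×10⁻³.

2.03×10⁻³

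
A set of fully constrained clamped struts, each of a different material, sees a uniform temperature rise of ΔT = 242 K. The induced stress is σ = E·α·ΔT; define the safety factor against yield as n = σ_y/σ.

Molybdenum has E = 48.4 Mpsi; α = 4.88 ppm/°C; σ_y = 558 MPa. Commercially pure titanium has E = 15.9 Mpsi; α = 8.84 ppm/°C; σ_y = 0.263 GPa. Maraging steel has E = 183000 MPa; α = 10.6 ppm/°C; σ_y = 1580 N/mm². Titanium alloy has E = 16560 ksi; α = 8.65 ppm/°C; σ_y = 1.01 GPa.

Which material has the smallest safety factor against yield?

commercially pure titanium

In consistent units (E in GPa, α in ×10⁻⁶/K, σ_y in MPa):
  molybdenum: E = 333.7, α = 4.88, σ_y = 558.0 → σ = 394 MPa, n = 1.42
  commercially pure titanium: E = 109.6, α = 8.84, σ_y = 263.0 → σ = 235 MPa, n = 1.12
  maraging steel: E = 183.0, α = 10.6, σ_y = 1580 → σ = 469 MPa, n = 3.37
  titanium alloy: E = 114.2, α = 8.65, σ_y = 1010 → σ = 239 MPa, n = 4.23
The minimum is commercially pure titanium at n = 1.12.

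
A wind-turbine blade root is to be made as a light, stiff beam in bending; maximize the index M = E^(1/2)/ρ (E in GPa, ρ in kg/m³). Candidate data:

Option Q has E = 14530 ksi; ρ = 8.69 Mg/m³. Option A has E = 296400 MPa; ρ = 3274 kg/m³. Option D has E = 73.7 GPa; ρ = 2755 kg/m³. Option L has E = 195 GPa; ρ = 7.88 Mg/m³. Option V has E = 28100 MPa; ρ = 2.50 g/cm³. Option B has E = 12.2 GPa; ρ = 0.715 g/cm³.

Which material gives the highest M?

option A

Convert each candidate to consistent units, then evaluate M:
  option Q: E = 100.2 GPa, ρ = 8690 kg/m³
  option A: E = 296.4 GPa, ρ = 3274 kg/m³
  option D: E = 73.70 GPa, ρ = 2755 kg/m³
  option L: E = 195.0 GPa, ρ = 7880 kg/m³
  option V: E = 28.10 GPa, ρ = 2500 kg/m³
  option B: E = 12.20 GPa, ρ = 715.0 kg/m³
  option A: M = 5.26×10⁻³
  option B: M = 4.89×10⁻³
  option D: M = 3.12×10⁻³
  option V: M = 2.12×10⁻³
  option L: M = 1.77×10⁻³
  option Q: M = 1.15×10⁻³
Option A ranks first.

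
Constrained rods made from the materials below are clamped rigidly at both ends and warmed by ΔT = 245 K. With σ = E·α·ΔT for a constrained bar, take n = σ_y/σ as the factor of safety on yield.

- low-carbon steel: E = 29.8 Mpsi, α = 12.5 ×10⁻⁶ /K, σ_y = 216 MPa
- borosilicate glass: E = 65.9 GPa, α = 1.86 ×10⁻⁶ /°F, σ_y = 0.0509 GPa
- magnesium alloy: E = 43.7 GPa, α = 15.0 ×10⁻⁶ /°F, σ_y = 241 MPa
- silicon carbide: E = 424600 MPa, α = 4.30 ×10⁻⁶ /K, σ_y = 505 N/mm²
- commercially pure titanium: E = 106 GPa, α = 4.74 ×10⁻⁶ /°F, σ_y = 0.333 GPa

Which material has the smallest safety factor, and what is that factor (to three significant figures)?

low-carbon steel, n = 0.343

In consistent units (E in GPa, α in ×10⁻⁶/K, σ_y in MPa):
  low-carbon steel: E = 205.5, α = 12.5, σ_y = 216.0 → σ = 629 MPa, n = 0.343
  borosilicate glass: E = 65.90, α = 3.35, σ_y = 50.90 → σ = 54.1 MPa, n = 0.942
  magnesium alloy: E = 43.70, α = 27.0, σ_y = 241.0 → σ = 289 MPa, n = 0.834
  silicon carbide: E = 424.6, α = 4.30, σ_y = 505.0 → σ = 447 MPa, n = 1.13
  commercially pure titanium: E = 106.0, α = 8.53, σ_y = 333.0 → σ = 222 MPa, n = 1.50
The minimum is low-carbon steel at n = 0.343.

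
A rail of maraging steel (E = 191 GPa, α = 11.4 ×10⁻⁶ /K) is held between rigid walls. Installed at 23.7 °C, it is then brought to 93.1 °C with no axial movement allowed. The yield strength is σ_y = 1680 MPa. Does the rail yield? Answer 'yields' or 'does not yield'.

ΔT = 69.40 K. Constrained thermal stress σ = E·α·ΔT = 191.0×10³ MPa × 11.4×10⁻⁶ × 69.40 = 151 MPa (compressive).
Compare to σ_y = 1680 MPa: σ < σ_y, so it does not yield.

does not yield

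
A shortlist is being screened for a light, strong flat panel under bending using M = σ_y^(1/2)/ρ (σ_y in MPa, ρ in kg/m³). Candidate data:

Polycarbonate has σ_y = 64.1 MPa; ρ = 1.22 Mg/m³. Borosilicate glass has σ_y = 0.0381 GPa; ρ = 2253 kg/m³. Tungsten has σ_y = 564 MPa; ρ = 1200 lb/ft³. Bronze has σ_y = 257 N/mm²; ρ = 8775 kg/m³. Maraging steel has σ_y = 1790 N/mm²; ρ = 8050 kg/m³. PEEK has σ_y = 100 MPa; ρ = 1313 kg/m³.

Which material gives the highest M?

After converting to SI:
  polycarbonate: σ_y = 64.10 MPa, ρ = 1220 kg/m³
  borosilicate glass: σ_y = 38.10 MPa, ρ = 2253 kg/m³
  tungsten: σ_y = 564.0 MPa, ρ = 19220 kg/m³
  bronze: σ_y = 257.0 MPa, ρ = 8775 kg/m³
  maraging steel: σ_y = 1790 MPa, ρ = 8050 kg/m³
  PEEK: σ_y = 100.0 MPa, ρ = 1313 kg/m³
  PEEK: M = 7.62×10⁻³
  polycarbonate: M = 6.56×10⁻³
  maraging steel: M = 5.26×10⁻³
  borosilicate glass: M = 2.74×10⁻³
  bronze: M = 1.83×10⁻³
  tungsten: M = 1.24×10⁻³
PEEK ranks first.

PEEK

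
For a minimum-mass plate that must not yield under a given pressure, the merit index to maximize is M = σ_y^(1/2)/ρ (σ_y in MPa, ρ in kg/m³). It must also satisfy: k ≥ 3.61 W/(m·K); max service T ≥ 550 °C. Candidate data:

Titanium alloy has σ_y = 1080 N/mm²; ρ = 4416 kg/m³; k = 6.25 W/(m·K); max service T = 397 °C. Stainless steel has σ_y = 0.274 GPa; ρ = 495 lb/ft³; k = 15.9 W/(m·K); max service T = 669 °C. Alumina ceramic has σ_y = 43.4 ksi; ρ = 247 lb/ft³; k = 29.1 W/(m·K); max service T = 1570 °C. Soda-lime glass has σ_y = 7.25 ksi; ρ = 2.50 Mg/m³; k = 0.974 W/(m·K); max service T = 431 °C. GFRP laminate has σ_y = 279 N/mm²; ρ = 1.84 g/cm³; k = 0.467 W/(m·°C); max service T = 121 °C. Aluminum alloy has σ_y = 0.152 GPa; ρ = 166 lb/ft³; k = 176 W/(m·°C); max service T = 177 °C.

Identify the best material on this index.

Screen on constraints: k ≥ 3.61 W/(m·K); max service T ≥ 550 °C. Survivors: stainless steel, alumina ceramic.
Convert each candidate to consistent units, then evaluate M:
  stainless steel: σ_y = 274.0 MPa, ρ = 7929 kg/m³
  alumina ceramic: σ_y = 299.2 MPa, ρ = 3957 kg/m³
  alumina ceramic: M = 4.37×10⁻³
  stainless steel: M = 2.09×10⁻³
Alumina ceramic has the largest M.

alumina ceramic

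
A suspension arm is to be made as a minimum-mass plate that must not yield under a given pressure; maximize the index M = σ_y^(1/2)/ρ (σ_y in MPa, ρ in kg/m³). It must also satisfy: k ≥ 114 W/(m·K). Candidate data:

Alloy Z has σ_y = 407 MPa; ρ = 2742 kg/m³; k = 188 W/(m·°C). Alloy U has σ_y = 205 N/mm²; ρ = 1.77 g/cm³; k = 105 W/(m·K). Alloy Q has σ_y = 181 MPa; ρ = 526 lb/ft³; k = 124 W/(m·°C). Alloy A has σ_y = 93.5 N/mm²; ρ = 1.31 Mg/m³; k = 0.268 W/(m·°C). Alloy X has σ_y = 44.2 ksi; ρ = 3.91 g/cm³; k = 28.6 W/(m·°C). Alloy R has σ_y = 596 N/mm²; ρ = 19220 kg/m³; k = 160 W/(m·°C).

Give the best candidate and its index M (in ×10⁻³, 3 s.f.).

alloy Z, M = 7.36×10⁻³

Screen on constraints: k ≥ 114 W/(m·K). Survivors: alloy Z, alloy Q, alloy R.
After converting to SI:
  alloy Z: σ_y = 407.0 MPa, ρ = 2742 kg/m³
  alloy Q: σ_y = 181.0 MPa, ρ = 8426 kg/m³
  alloy R: σ_y = 596.0 MPa, ρ = 19220 kg/m³
  alloy Z: M = 7.36×10⁻³
  alloy Q: M = 1.60×10⁻³
  alloy R: M = 1.27×10⁻³
The maximum is for alloy Z.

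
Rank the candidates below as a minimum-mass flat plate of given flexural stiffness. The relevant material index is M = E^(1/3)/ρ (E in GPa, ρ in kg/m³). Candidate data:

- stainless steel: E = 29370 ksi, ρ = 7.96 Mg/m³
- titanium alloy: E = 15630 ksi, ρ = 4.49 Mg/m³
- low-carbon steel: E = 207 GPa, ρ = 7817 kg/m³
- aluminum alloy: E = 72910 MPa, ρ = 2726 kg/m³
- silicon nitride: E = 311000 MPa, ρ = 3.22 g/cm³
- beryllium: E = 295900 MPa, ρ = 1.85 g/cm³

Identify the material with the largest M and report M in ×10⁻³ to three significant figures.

Convert each candidate to consistent units, then evaluate M:
  stainless steel: E = 202.5 GPa, ρ = 7960 kg/m³
  titanium alloy: E = 107.8 GPa, ρ = 4490 kg/m³
  low-carbon steel: E = 207.0 GPa, ρ = 7817 kg/m³
  aluminum alloy: E = 72.91 GPa, ρ = 2726 kg/m³
  silicon nitride: E = 311.0 GPa, ρ = 3220 kg/m³
  beryllium: E = 295.9 GPa, ρ = 1850 kg/m³
  beryllium: M = 3.60×10⁻³
  silicon nitride: M = 2.10×10⁻³
  aluminum alloy: M = 1.53×10⁻³
  titanium alloy: M = 1.06×10⁻³
  low-carbon steel: M = 0.757×10⁻³
  stainless steel: M = 0.738×10⁻³
Beryllium ranks first.

beryllium, M = 3.60×10⁻³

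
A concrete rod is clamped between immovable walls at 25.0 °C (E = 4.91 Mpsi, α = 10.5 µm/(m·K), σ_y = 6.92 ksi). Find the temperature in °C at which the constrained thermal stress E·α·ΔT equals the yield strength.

159 °C

E = 4.91 Mpsi = 33.85 GPa.
σ_y = 6.92 ksi = 47.71 MPa.
E·α·ΔT = 47.71 MPa ⇒ ΔT = 47.71 / (33.85×10³ × 10.5×10⁻⁶) = 134.2 K.
T = 25.0 + 134.2 = 159.2 °C.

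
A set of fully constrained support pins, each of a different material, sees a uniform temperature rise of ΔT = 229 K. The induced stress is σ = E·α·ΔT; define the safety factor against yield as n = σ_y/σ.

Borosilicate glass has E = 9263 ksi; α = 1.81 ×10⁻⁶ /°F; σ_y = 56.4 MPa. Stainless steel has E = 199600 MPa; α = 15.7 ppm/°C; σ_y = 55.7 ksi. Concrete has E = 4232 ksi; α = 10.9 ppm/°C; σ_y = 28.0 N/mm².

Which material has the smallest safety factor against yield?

Converting E to GPa, α to ×10⁻⁶/K, σ_y to MPa, then σ and n for each:
  borosilicate glass: E = 63.87, α = 3.26, σ_y = 56.40 → σ = 47.6 MPa, n = 1.18
  stainless steel: E = 199.6, α = 15.7, σ_y = 384.0 → σ = 718 MPa, n = 0.535
  concrete: E = 29.18, α = 10.9, σ_y = 28.00 → σ = 72.8 MPa, n = 0.384
Smallest n: concrete with n = 0.384.

concrete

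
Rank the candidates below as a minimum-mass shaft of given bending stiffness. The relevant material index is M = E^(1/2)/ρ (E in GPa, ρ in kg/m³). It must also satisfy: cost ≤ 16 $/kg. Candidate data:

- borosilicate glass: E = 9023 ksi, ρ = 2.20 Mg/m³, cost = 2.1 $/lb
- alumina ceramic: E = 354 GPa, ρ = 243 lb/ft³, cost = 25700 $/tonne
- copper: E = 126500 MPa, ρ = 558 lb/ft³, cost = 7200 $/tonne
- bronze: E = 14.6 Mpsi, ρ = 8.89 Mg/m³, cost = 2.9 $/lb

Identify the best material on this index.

Screen on constraints: cost ≤ 16 $/kg. Survivors: borosilicate glass, copper, bronze.
Putting every candidate on a common basis:
  borosilicate glass: E = 62.21 GPa, ρ = 2200 kg/m³
  copper: E = 126.5 GPa, ρ = 8938 kg/m³
  bronze: E = 100.7 GPa, ρ = 8890 kg/m³
  borosilicate glass: M = 3.59×10⁻³
  copper: M = 1.26×10⁻³
  bronze: M = 1.13×10⁻³
Borosilicate glass has the largest M.

borosilicate glass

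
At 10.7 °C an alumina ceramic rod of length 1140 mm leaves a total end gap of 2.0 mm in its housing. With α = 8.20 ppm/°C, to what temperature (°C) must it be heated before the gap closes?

α·L₀·ΔT = 2.0 mm ⇒ ΔT = 2.0 / (8.20×10⁻⁶ × 1140.0) = 213.9 K.
T = 10.7 + 213.9 = 224.6 °C.

225 °C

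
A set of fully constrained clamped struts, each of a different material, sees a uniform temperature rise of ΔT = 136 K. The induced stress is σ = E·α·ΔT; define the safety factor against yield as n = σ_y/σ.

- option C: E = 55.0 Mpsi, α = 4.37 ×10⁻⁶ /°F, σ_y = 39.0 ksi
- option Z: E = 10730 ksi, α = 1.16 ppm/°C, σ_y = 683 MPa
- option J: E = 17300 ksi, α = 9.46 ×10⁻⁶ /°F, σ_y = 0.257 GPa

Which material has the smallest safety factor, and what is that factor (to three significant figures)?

option C, n = 0.663

Per material, after unit conversion:
  option C: E = 379.2, α = 7.87, σ_y = 268.9 → σ = 406 MPa, n = 0.663
  option Z: E = 73.98, α = 1.16, σ_y = 683.0 → σ = 11.7 MPa, n = 58.5
  option J: E = 119.3, α = 17.0, σ_y = 257.0 → σ = 276 MPa, n = 0.930
The minimum is option C at n = 0.663.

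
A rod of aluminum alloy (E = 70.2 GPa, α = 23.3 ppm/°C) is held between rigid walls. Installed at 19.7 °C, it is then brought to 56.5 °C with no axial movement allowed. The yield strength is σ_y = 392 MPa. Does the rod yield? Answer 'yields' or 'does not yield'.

does not yield

ΔT = 36.80 K. Constrained thermal stress σ = E·α·ΔT = 70.20×10³ MPa × 23.3×10⁻⁶ × 36.80 = 60.2 MPa (compressive).
Compare to σ_y = 392 MPa: σ < σ_y, so it does not yield.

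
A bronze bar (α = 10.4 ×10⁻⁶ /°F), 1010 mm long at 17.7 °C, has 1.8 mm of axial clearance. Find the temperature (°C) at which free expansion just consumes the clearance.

α = 10.4×10⁻⁶/°F × 9/5 = 18.7×10⁻⁶/K.
α·L₀·ΔT = 1.8 mm ⇒ ΔT = 1.8 / (18.7×10⁻⁶ × 1010.0) = 95.20 K.
T = 17.7 + 95.20 = 112.9 °C.

113 °C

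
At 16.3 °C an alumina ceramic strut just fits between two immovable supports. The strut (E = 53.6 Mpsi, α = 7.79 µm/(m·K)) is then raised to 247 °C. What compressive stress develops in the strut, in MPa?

E = 53.6 Mpsi = 369.6 GPa.
ΔT = 230.7 K. Constrained thermal stress σ = E·α·ΔT = 369.6×10³ MPa × 7.79×10⁻⁶ × 230.7 = 664 MPa (compressive).

664 MPa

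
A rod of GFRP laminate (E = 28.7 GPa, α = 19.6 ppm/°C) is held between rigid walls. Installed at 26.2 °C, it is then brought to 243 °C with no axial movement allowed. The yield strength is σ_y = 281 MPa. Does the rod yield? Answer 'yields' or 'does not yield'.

ΔT = 216.8 K. Constrained thermal stress σ = E·α·ΔT = 28.70×10³ MPa × 19.6×10⁻⁶ × 216.8 = 122 MPa (compressive).
Compare to σ_y = 281 MPa: σ < σ_y, so it does not yield.

does not yield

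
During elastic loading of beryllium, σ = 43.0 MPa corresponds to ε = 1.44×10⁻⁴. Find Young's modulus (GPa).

299 GPa

E = σ/ε = 43.0 MPa / 1.44×10⁻⁴ = 298600 MPa = 299 GPa.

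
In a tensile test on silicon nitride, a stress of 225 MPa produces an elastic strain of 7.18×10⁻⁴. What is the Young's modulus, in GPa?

E = σ/ε = 225 MPa / 7.18×10⁻⁴ = 313400 MPa = 313 GPa.

313 GPa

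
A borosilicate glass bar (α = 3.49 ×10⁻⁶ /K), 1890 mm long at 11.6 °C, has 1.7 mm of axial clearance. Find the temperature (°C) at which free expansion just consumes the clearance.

α·L₀·ΔT = 1.7 mm ⇒ ΔT = 1.7 / (3.49×10⁻⁶ × 1890.0) = 257.7 K.
T = 11.6 + 257.7 = 269.3 °C.

269 °C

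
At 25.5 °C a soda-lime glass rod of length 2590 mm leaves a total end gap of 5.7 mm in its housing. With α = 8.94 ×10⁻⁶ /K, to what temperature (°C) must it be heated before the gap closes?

272 °C

α·L₀·ΔT = 5.7 mm ⇒ ΔT = 5.7 / (8.94×10⁻⁶ × 2590.0) = 246.2 K.
T = 25.5 + 246.2 = 271.7 °C.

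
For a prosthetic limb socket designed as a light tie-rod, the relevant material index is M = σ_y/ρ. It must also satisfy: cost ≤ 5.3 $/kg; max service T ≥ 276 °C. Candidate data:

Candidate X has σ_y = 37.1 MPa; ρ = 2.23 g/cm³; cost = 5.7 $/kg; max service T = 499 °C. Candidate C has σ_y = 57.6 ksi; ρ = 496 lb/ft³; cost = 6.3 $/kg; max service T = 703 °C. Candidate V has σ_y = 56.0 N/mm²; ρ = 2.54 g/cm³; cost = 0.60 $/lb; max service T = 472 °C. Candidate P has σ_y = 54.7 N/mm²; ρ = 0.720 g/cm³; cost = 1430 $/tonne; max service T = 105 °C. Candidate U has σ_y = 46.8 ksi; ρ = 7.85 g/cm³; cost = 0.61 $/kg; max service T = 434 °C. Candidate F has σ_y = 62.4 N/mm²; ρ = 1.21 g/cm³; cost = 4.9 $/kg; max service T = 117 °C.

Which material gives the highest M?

Screen on constraints: cost ≤ 5.3 $/kg; max service T ≥ 276 °C. Survivors: candidate V, candidate U.
Convert each candidate to consistent units, then evaluate M:
  candidate V: σ_y = 56.00 MPa, ρ = 2540 kg/m³
  candidate U: σ_y = 322.7 MPa, ρ = 7850 kg/m³
  candidate U: M = 41.1 kN·m/kg
  candidate V: M = 22.0 kN·m/kg
The maximum is for candidate U.

candidate U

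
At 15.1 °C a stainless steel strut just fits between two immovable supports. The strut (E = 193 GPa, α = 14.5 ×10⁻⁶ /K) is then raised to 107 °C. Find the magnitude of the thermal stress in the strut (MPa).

ΔT = 91.90 K. Constrained thermal stress σ = E·α·ΔT = 193.0×10³ MPa × 14.5×10⁻⁶ × 91.90 = 257 MPa (compressive).

257 MPa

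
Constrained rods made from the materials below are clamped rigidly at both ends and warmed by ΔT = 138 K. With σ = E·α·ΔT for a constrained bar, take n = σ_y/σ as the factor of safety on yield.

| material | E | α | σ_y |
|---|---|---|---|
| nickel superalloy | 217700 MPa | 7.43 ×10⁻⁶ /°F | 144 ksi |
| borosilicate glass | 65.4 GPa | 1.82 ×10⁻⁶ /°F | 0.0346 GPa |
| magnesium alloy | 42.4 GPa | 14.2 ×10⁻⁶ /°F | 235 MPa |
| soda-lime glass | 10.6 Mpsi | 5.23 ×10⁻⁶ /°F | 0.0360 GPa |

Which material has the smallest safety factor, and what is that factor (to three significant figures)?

Converting E to GPa, α to ×10⁻⁶/K, σ_y to MPa, then σ and n for each:
  nickel superalloy: E = 217.7, α = 13.4, σ_y = 992.8 → σ = 402 MPa, n = 2.47
  borosilicate glass: E = 65.40, α = 3.28, σ_y = 34.60 → σ = 29.6 MPa, n = 1.17
  magnesium alloy: E = 42.40, α = 25.6, σ_y = 235.0 → σ = 150 MPa, n = 1.57
  soda-lime glass: E = 73.08, α = 9.41, σ_y = 36.00 → σ = 94.9 MPa, n = 0.379
Soda-lime glass has the lowest safety factor, n = 0.379.

soda-lime glass, n = 0.379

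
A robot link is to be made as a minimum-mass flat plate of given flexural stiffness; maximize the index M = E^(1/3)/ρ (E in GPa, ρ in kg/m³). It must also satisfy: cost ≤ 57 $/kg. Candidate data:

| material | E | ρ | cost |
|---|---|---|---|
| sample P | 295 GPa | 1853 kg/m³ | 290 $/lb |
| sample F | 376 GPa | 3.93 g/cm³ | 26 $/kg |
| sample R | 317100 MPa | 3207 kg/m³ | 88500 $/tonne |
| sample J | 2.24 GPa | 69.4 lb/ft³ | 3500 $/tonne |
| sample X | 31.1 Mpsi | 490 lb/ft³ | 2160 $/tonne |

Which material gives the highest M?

Screen on constraints: cost ≤ 57 $/kg. Survivors: sample F, sample J, sample X.
Putting every candidate on a common basis:
  sample F: E = 376.0 GPa, ρ = 3930 kg/m³
  sample J: E = 2.240 GPa, ρ = 1112 kg/m³
  sample X: E = 214.4 GPa, ρ = 7849 kg/m³
  sample F: M = 1.84×10⁻³
  sample J: M = 1.18×10⁻³
  sample X: M = 0.763×10⁻³
The maximum is for sample F.

sample F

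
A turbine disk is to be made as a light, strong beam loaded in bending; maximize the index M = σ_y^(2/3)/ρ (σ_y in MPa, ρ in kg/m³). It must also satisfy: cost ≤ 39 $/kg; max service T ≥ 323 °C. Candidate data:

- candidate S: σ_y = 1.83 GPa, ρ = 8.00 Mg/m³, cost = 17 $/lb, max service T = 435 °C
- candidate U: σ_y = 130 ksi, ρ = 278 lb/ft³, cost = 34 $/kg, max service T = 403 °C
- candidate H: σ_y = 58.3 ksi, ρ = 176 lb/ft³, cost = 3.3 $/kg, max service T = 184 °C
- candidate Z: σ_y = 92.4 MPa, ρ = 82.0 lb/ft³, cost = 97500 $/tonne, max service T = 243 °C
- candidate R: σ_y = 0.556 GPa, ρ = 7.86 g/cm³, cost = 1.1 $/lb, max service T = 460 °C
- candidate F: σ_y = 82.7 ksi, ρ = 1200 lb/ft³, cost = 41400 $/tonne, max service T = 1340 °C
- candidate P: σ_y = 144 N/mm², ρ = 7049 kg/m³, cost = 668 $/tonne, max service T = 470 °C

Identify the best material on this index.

candidate U

Screen on constraints: cost ≤ 39 $/kg; max service T ≥ 323 °C. Survivors: candidate S, candidate U, candidate R, candidate P.
In SI units:
  candidate S: σ_y = 1830 MPa, ρ = 8000 kg/m³
  candidate U: σ_y = 896.3 MPa, ρ = 4453 kg/m³
  candidate R: σ_y = 556.0 MPa, ρ = 7860 kg/m³
  candidate P: σ_y = 144.0 MPa, ρ = 7049 kg/m³
  candidate U: M = 20.9×10⁻³
  candidate S: M = 18.7×10⁻³
  candidate R: M = 8.60×10⁻³
  candidate P: M = 3.90×10⁻³
Candidate U has the largest M.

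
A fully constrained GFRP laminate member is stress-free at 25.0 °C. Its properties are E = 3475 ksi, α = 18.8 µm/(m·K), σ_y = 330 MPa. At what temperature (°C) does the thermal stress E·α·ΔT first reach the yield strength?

E = 3475 ksi = 23.96 GPa.
E·α·ΔT = 330.0 MPa ⇒ ΔT = 330.0 / (23.96×10³ × 18.8×10⁻⁶) = 732.6 K.
T = 25.0 + 732.6 = 757.6 °C.

758 °C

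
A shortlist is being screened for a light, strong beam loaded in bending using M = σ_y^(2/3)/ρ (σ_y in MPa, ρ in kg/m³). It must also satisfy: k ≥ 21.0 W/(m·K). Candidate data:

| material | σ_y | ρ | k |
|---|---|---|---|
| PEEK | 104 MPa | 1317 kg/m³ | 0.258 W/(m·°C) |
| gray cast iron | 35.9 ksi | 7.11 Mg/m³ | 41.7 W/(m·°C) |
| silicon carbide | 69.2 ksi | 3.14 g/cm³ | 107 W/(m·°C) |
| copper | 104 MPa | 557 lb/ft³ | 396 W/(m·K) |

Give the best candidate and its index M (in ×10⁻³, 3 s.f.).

silicon carbide, M = 19.4×10⁻³

Screen on constraints: k ≥ 21.0 W/(m·K). Survivors: gray cast iron, silicon carbide, copper.
In SI units:
  gray cast iron: σ_y = 247.5 MPa, ρ = 7110 kg/m³
  silicon carbide: σ_y = 477.1 MPa, ρ = 3140 kg/m³
  copper: σ_y = 104.0 MPa, ρ = 8922 kg/m³
  silicon carbide: M = 19.4×10⁻³
  gray cast iron: M = 5.54×10⁻³
  copper: M = 2.48×10⁻³
The maximum is for silicon carbide.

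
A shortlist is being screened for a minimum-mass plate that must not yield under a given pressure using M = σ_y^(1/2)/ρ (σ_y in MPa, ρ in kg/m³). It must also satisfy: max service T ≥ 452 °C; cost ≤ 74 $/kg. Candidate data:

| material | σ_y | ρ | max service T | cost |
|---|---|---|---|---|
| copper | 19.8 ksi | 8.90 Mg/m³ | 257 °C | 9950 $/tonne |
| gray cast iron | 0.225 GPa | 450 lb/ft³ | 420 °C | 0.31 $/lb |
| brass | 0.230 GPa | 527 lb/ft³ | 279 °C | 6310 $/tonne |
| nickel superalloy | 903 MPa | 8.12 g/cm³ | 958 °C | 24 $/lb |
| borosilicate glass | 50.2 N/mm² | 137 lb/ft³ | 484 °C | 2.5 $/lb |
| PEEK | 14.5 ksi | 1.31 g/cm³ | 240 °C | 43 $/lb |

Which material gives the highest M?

nickel superalloy

Screen on constraints: max service T ≥ 452 °C; cost ≤ 74 $/kg. Survivors: nickel superalloy, borosilicate glass.
Convert each candidate to consistent units, then evaluate M:
  nickel superalloy: σ_y = 903.0 MPa, ρ = 8120 kg/m³
  borosilicate glass: σ_y = 50.20 MPa, ρ = 2195 kg/m³
  nickel superalloy: M = 3.70×10⁻³
  borosilicate glass: M = 3.23×10⁻³
Highest index: nickel superalloy.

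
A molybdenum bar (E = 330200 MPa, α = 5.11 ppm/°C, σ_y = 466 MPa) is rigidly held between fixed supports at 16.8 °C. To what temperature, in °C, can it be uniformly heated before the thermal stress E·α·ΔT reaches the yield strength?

293 °C

E = 330200 MPa = 330.2 GPa.
E·α·ΔT = 466.0 MPa ⇒ ΔT = 466.0 / (330.2×10³ × 5.11×10⁻⁶) = 276.2 K.
T = 16.8 + 276.2 = 293.0 °C.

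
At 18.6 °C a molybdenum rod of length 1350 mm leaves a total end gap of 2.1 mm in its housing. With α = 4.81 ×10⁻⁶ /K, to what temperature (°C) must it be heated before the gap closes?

α·L₀·ΔT = 2.1 mm ⇒ ΔT = 2.1 / (4.81×10⁻⁶ × 1350.0) = 323.4 K.
T = 18.6 + 323.4 = 342.0 °C.

342 °C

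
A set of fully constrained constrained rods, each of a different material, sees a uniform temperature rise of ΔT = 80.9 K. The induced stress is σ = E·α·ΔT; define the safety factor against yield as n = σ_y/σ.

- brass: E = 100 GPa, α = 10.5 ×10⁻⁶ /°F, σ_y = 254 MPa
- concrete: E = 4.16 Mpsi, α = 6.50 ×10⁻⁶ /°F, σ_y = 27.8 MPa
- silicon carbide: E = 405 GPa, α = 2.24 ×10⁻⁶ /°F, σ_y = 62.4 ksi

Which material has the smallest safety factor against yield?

concrete

In consistent units (E in GPa, α in ×10⁻⁶/K, σ_y in MPa):
  brass: E = 100.0, α = 18.9, σ_y = 254.0 → σ = 153 MPa, n = 1.66
  concrete: E = 28.68, α = 11.7, σ_y = 27.80 → σ = 27.1 MPa, n = 1.02
  silicon carbide: E = 405.0, α = 4.03, σ_y = 430.2 → σ = 132 MPa, n = 3.26
The minimum is concrete at n = 1.02.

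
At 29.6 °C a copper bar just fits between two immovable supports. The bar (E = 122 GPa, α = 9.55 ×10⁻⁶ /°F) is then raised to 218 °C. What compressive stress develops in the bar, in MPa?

395 MPa

α = 9.55×10⁻⁶/°F × 9/5 = 17.2×10⁻⁶/K.
ΔT = 188.4 K. Constrained thermal stress σ = E·α·ΔT = 122.0×10³ MPa × 17.2×10⁻⁶ × 188.4 = 395 MPa (compressive).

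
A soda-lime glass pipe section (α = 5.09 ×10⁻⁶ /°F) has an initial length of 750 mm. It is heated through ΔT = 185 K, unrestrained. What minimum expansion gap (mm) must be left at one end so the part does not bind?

Convert α: 5.09×10⁻⁶/°F × (9/5) = 9.16×10⁻⁶/K.
ΔL = α·L₀·ΔT = 9.16×10⁻⁶ × 750 mm × 185.0 K = 1.27 mm.

1.27 mm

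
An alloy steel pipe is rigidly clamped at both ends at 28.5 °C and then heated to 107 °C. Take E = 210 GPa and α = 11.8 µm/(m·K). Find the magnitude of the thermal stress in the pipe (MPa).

ΔT = 78.50 K. Constrained thermal stress σ = E·α·ΔT = 210.0×10³ MPa × 11.8×10⁻⁶ × 78.50 = 195 MPa (compressive).

195 MPa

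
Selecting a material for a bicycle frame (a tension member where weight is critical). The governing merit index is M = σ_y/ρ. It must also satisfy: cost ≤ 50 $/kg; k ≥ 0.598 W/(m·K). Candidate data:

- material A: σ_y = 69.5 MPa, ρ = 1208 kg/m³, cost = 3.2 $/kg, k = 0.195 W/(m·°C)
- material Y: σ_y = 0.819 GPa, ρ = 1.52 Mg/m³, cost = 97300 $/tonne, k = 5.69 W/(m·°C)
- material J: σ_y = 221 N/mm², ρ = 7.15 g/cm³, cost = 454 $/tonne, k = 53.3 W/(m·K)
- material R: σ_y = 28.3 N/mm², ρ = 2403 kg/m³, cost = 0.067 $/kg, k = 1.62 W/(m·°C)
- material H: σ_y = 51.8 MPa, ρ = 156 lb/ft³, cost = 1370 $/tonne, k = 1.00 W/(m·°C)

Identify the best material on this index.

Screen on constraints: cost ≤ 50 $/kg; k ≥ 0.598 W/(m·K). Survivors: material J, material R, material H.
Convert each candidate to consistent units, then evaluate M:
  material J: σ_y = 221.0 MPa, ρ = 7150 kg/m³
  material R: σ_y = 28.30 MPa, ρ = 2403 kg/m³
  material H: σ_y = 51.80 MPa, ρ = 2499 kg/m³
  material J: M = 30.9 kN·m/kg
  material H: M = 20.7 kN·m/kg
  material R: M = 11.8 kN·m/kg
The maximum is for material J.

material J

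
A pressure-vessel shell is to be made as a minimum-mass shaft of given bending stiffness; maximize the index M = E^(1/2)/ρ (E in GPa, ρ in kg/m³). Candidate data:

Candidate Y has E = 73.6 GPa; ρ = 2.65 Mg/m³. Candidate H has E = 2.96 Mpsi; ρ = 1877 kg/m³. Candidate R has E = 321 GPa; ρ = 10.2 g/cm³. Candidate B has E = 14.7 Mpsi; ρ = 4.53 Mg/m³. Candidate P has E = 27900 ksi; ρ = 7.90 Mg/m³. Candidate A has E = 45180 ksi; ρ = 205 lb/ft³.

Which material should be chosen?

In SI units:
  candidate Y: E = 73.60 GPa, ρ = 2650 kg/m³
  candidate H: E = 20.41 GPa, ρ = 1877 kg/m³
  candidate R: E = 321.0 GPa, ρ = 10200 kg/m³
  candidate B: E = 101.4 GPa, ρ = 4530 kg/m³
  candidate P: E = 192.4 GPa, ρ = 7900 kg/m³
  candidate A: E = 311.5 GPa, ρ = 3284 kg/m³
  candidate A: M = 5.37×10⁻³
  candidate Y: M = 3.24×10⁻³
  candidate H: M = 2.41×10⁻³
  candidate B: M = 2.22×10⁻³
  candidate R: M = 1.76×10⁻³
  candidate P: M = 1.76×10⁻³
The maximum is for candidate A.

candidate A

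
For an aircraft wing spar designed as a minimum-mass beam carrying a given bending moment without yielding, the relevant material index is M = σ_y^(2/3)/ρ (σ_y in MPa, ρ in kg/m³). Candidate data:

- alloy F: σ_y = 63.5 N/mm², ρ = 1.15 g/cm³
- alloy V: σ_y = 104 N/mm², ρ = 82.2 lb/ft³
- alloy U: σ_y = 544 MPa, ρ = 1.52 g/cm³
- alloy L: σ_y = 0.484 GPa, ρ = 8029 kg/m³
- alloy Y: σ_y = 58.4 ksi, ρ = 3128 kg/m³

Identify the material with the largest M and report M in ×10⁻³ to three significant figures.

Putting every candidate on a common basis:
  alloy F: σ_y = 63.50 MPa, ρ = 1150 kg/m³
  alloy V: σ_y = 104.0 MPa, ρ = 1317 kg/m³
  alloy U: σ_y = 544.0 MPa, ρ = 1520 kg/m³
  alloy L: σ_y = 484.0 MPa, ρ = 8029 kg/m³
  alloy Y: σ_y = 402.7 MPa, ρ = 3128 kg/m³
  alloy U: M = 43.8×10⁻³
  alloy Y: M = 17.4×10⁻³
  alloy V: M = 16.8×10⁻³
  alloy F: M = 13.8×10⁻³
  alloy L: M = 7.68×10⁻³
Highest index: alloy U.

alloy U, M = 43.8×10⁻³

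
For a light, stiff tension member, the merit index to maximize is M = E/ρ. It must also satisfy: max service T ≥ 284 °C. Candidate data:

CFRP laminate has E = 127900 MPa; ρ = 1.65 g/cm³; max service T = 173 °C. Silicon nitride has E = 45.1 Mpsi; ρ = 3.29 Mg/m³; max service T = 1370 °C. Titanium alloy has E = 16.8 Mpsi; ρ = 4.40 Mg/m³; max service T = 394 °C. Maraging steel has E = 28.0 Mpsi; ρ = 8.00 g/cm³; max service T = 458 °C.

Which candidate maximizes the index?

Screen on constraints: max service T ≥ 284 °C. Survivors: silicon nitride, titanium alloy, maraging steel.
In SI units:
  silicon nitride: E = 311.0 GPa, ρ = 3290 kg/m³
  titanium alloy: E = 115.8 GPa, ρ = 4400 kg/m³
  maraging steel: E = 193.1 GPa, ρ = 8000 kg/m³
  silicon nitride: M = 94.5 MN·m/kg
  titanium alloy: M = 26.3 MN·m/kg
  maraging steel: M = 24.1 MN·m/kg
Highest index: silicon nitride.

silicon nitride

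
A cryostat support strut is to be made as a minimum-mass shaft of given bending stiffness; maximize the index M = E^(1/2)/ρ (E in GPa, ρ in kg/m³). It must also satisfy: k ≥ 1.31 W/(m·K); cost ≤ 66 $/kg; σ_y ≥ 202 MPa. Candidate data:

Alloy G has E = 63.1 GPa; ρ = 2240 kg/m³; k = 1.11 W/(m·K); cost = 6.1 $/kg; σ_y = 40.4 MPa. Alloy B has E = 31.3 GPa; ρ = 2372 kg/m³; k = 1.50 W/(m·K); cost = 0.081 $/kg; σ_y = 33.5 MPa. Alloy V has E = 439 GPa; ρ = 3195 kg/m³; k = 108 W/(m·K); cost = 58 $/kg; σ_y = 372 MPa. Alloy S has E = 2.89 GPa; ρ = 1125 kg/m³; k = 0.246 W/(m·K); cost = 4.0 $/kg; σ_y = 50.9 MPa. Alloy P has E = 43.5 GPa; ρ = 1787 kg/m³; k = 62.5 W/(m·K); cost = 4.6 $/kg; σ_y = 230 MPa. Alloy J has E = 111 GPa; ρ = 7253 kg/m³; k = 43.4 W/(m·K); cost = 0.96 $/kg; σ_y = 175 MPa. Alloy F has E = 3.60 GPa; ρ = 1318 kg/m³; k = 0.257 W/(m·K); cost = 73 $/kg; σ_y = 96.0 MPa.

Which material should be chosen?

alloy V

Screen on constraints: k ≥ 1.31 W/(m·K); cost ≤ 66 $/kg; σ_y ≥ 202 MPa. Survivors: alloy V, alloy P.
Evaluate M for each candidate:
  alloy V: M = 6.56×10⁻³
  alloy P: M = 3.69×10⁻³
Alloy V ranks first.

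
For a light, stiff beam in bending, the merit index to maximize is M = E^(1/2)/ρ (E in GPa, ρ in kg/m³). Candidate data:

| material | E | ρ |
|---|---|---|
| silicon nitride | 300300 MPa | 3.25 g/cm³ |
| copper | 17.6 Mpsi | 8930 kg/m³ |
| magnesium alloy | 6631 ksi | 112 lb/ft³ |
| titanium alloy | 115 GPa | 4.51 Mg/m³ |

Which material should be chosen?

silicon nitride

In SI units:
  silicon nitride: E = 300.3 GPa, ρ = 3250 kg/m³
  copper: E = 121.3 GPa, ρ = 8930 kg/m³
  magnesium alloy: E = 45.72 GPa, ρ = 1794 kg/m³
  titanium alloy: E = 115.0 GPa, ρ = 4510 kg/m³
  silicon nitride: M = 5.33×10⁻³
  magnesium alloy: M = 3.77×10⁻³
  titanium alloy: M = 2.38×10⁻³
  copper: M = 1.23×10⁻³
Highest index: silicon nitride.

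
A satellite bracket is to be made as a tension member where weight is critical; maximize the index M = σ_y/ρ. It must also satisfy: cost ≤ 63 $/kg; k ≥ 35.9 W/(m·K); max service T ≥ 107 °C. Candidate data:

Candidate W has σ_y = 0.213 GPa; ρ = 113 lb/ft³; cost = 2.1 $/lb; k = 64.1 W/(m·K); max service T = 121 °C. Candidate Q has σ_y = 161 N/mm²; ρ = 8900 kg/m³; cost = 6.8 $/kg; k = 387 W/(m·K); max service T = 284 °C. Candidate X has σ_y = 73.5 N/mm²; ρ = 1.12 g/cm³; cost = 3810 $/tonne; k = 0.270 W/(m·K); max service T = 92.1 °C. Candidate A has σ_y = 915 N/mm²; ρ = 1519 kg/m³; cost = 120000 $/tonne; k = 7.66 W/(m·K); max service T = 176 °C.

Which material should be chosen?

candidate W

Screen on constraints: cost ≤ 63 $/kg; k ≥ 35.9 W/(m·K); max service T ≥ 107 °C. Survivors: candidate W, candidate Q.
Putting every candidate on a common basis:
  candidate W: σ_y = 213.0 MPa, ρ = 1810 kg/m³
  candidate Q: σ_y = 161.0 MPa, ρ = 8900 kg/m³
  candidate W: M = 118 kN·m/kg
  candidate Q: M = 18.1 kN·m/kg
Candidate W has the largest M.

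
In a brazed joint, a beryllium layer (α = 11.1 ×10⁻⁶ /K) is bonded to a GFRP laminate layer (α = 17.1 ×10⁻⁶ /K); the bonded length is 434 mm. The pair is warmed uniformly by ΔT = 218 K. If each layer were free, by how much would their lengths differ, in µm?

568 µm

Δα = |11.1 − 17.1|×10⁻⁶/K = 6.00×10⁻⁶/K.
ΔL_mismatch = Δα·L·ΔT = 6.00×10⁻⁶ × 434.0 mm × 218.0 K = 568 µm.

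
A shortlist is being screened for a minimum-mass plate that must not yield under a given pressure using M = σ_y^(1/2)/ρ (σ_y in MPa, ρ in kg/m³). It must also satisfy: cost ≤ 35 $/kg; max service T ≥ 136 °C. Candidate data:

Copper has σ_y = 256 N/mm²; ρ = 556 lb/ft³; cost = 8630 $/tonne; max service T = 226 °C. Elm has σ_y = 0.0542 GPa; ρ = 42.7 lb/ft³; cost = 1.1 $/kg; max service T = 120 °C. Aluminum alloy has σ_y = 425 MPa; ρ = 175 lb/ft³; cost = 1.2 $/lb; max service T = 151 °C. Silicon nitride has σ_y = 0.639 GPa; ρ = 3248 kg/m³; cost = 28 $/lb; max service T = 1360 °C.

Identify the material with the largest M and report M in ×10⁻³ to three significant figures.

aluminum alloy, M = 7.35×10⁻³

Screen on constraints: cost ≤ 35 $/kg; max service T ≥ 136 °C. Survivors: copper, aluminum alloy.
After converting to SI:
  copper: σ_y = 256.0 MPa, ρ = 8906 kg/m³
  aluminum alloy: σ_y = 425.0 MPa, ρ = 2803 kg/m³
  aluminum alloy: M = 7.35×10⁻³
  copper: M = 1.80×10⁻³
Aluminum alloy has the largest M.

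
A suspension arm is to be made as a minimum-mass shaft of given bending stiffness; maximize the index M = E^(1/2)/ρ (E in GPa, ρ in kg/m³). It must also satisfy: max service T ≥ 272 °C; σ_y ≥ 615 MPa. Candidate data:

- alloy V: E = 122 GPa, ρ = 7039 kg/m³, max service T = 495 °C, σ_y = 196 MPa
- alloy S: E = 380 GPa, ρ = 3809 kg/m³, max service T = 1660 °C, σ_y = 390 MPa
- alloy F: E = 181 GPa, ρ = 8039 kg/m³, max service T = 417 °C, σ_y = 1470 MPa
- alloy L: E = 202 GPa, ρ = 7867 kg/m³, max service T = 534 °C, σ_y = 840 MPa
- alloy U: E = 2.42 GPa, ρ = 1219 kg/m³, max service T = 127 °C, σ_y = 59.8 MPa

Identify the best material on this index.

Screen on constraints: max service T ≥ 272 °C; σ_y ≥ 615 MPa. Survivors: alloy F, alloy L.
Computing M directly (units already consistent):
  alloy L: M = 1.81×10⁻³
  alloy F: M = 1.67×10⁻³
Highest index: alloy L.

alloy L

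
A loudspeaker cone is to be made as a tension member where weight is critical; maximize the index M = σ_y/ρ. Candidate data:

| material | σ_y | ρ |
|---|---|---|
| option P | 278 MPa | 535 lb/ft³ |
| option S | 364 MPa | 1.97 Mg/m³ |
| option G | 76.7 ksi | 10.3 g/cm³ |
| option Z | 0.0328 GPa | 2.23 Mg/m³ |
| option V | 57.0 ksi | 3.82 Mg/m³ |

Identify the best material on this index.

Normalizing units and computing the index:
  option P: σ_y = 278.0 MPa, ρ = 8570 kg/m³
  option S: σ_y = 364.0 MPa, ρ = 1970 kg/m³
  option G: σ_y = 528.8 MPa, ρ = 10300 kg/m³
  option Z: σ_y = 32.80 MPa, ρ = 2230 kg/m³
  option V: σ_y = 393.0 MPa, ρ = 3820 kg/m³
  option S: M = 185 kN·m/kg
  option V: M = 103 kN·m/kg
  option G: M = 51.3 kN·m/kg
  option P: M = 32.4 kN·m/kg
  option Z: M = 14.7 kN·m/kg
Highest index: option S.

option S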